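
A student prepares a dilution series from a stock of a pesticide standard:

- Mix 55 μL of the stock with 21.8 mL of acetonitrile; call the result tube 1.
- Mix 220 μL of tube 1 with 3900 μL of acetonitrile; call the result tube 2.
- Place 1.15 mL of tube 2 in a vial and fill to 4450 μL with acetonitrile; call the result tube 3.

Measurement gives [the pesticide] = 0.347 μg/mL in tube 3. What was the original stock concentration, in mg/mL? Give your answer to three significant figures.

9.99 mg/mL

Step 1: 55 μL + 21.8 mL = 21855 μL total → factor 21855/55 = 397.36
Step 2: 220 μL + 3900 μL = 4120 μL total → factor 4120/220 = 18.727
Step 3: 1.15 mL brought to 4450 μL → factor 4.45/1.15 = 3.8696
Overall dilution factor = 397.36 × 18.727 × 3.8696 = 28796
Stock = 0.347 μg/mL × 28796 = 9992 μg/mL = 9.99 mg/mL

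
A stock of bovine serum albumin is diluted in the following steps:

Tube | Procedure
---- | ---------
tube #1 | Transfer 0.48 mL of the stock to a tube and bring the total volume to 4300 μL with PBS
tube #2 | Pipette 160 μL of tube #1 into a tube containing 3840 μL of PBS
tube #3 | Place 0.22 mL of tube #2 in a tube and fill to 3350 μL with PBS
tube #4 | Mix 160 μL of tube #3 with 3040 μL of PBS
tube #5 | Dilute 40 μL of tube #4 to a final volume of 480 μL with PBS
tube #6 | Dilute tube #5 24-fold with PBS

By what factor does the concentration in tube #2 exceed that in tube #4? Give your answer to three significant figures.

Step 1: 0.48 mL brought to 4300 μL → factor 4.3/0.48 = 8.9583
Step 2: 160 μL + 3840 μL = 4000 μL total → factor 4000/160 = 25
Step 3: 0.22 mL brought to 3350 μL → factor 3.35/0.22 = 15.227
Step 4: 160 μL + 3040 μL = 3200 μL total → factor 3200/160 = 20
Dilution factor to tube #2 = 223.96; to tube #4 = 68205
[tube #2]/[tube #4] = (factor to tube #4)/(factor to tube #2) = 68205/223.96 = 305

305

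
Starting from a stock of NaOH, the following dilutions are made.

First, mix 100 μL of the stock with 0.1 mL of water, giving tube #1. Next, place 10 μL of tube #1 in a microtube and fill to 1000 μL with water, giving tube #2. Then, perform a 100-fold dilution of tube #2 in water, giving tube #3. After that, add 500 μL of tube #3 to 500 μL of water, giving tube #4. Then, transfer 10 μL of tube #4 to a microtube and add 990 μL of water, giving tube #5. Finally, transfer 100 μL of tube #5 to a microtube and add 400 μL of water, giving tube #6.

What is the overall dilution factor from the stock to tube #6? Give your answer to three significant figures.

2.00 × 10^7

Step 1: 100 μL + 0.1 mL = 200 μL total → factor 200/100 = 2
Step 2: 10 μL brought to 1000 μL → factor 1000/10 = 100
Step 3: 100-fold → factor 100
Step 4: 500 μL + 500 μL = 1000 μL total → factor 1000/500 = 2
Step 5: 10 μL + 990 μL = 1000 μL total → factor 1000/10 = 100
Step 6: 100 μL + 400 μL = 500 μL total → factor 500/100 = 5
Overall dilution factor = 2 × 100 × 100 × 2 × 100 × 5 = 2 × 10^7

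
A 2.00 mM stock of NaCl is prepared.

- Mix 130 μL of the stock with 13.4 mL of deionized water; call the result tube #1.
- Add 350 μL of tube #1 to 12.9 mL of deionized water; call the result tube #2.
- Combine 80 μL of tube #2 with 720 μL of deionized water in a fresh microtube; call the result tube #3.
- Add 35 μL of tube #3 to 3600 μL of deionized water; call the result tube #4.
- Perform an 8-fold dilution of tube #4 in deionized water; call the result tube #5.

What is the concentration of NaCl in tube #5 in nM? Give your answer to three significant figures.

Step 1: 130 μL + 13.4 mL = 13530 μL total → factor 13530/130 = 104.08
Step 2: 350 μL + 12.9 mL = 13250 μL total → factor 13250/350 = 37.857
Step 3: 80 μL + 720 μL = 800 μL total → factor 800/80 = 10
Step 4: 35 μL + 3600 μL = 3635 μL total → factor 3635/35 = 103.86
Step 5: 8-fold → factor 8
Overall dilution factor = 104.08 × 37.857 × 10 × 103.86 × 8 = 3.2736 × 10^7
Final = 2.00 mM / 3.2736 × 10^7 = 6.109 × 10^-8 mM = 0.0611 nM

0.0611 nM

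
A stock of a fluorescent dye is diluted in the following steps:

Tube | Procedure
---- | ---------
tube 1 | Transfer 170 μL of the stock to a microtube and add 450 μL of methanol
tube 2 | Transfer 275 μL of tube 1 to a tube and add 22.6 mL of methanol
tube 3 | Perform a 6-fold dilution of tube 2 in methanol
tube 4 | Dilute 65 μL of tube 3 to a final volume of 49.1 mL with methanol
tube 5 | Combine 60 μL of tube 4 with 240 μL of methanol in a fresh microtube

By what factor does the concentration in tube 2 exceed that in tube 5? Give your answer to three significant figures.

2.27 × 10^4

Step 1: 170 μL + 450 μL = 620 μL total → factor 620/170 = 3.6471
Step 2: 275 μL + 22.6 mL = 22875 μL total → factor 22875/275 = 83.182
Step 3: 6-fold → factor 6
Step 4: 65 μL brought to 49.1 mL → factor 49100/65 = 755.38
Step 5: 60 μL + 240 μL = 300 μL total → factor 300/60 = 5
Dilution factor to tube 2 = 303.37; to tube 5 = 6.8748 × 10^6
[tube 2]/[tube 5] = (factor to tube 5)/(factor to tube 2) = 6.8748 × 10^6/303.37 = 2.27 × 10^4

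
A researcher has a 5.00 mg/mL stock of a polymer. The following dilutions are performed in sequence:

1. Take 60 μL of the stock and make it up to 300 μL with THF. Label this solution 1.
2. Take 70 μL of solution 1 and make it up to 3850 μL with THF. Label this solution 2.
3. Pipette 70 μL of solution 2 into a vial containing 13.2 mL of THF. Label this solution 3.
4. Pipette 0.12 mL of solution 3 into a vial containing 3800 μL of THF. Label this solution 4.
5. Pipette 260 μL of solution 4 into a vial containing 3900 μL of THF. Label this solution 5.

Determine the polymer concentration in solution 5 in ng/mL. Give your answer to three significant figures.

0.184 ng/mL

Step 1: 60 μL brought to 300 μL → factor 300/60 = 5
Step 2: 70 μL brought to 3850 μL → factor 3850/70 = 55
Step 3: 70 μL + 13.2 mL = 13270 μL total → factor 13270/70 = 189.57
Step 4: 0.12 mL + 3800 μL = 3.92 mL total → factor 3.92/0.12 = 32.667
Step 5: 260 μL + 3900 μL = 4160 μL total → factor 4160/260 = 16
Overall dilution factor = 5 × 55 × 189.57 × 32.667 × 16 = 2.7248 × 10^7
Final = 5.00 mg/mL / 2.7248 × 10^7 = 1.835 × 10^-7 mg/mL = 0.184 ng/mL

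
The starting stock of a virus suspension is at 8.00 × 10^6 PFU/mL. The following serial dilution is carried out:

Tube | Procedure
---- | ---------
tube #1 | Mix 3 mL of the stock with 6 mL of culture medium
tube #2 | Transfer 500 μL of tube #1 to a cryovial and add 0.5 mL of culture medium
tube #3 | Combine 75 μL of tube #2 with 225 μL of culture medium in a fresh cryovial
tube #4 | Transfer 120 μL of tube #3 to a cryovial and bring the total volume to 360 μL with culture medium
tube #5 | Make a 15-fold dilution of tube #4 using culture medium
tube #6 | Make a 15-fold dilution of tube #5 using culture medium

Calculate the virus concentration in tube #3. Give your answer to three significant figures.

Step 1: 3 mL + 6 mL = 9 mL total → factor 9/3 = 3
Step 2: 500 μL + 0.5 mL = 1000 μL total → factor 1000/500 = 2
Step 3: 75 μL + 225 μL = 300 μL total → factor 300/75 = 4
Dilution factor through tube #3 = 3 × 2 × 4 = 24
[tube #3] = 8.00 × 10^6 PFU/mL / 24 = 3.33 × 10^5 PFU/mL

3.33 × 10^5 PFU/mL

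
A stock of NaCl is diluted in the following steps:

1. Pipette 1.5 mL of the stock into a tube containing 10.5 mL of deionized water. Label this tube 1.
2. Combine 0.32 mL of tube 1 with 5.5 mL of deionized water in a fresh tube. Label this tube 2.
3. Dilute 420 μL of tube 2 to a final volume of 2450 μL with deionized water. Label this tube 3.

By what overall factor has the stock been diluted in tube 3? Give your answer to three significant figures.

Step 1: 1.5 mL + 10.5 mL = 12 mL total → factor 12/1.5 = 8
Step 2: 0.32 mL + 5.5 mL = 5.82 mL total → factor 5.82/0.32 = 18.188
Step 3: 420 μL brought to 2450 μL → factor 2450/420 = 5.8333
Overall dilution factor = 8 × 18.188 × 5.8333 = 848.75

849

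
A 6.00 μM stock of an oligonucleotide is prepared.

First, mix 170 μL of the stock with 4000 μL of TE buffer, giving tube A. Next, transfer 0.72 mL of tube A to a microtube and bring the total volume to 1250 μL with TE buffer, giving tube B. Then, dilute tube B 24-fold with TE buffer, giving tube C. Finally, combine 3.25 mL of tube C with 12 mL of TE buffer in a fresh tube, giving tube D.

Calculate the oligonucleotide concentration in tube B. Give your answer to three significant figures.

Step 1: 170 μL + 4000 μL = 4170 μL total → factor 4170/170 = 24.529
Step 2: 0.72 mL brought to 1250 μL → factor 1.25/0.72 = 1.7361
Dilution factor through tube B = 24.529 × 1.7361 = 42.586
[tube B] = 6.00 μM / 42.586 = 0.141 μM

0.141 μM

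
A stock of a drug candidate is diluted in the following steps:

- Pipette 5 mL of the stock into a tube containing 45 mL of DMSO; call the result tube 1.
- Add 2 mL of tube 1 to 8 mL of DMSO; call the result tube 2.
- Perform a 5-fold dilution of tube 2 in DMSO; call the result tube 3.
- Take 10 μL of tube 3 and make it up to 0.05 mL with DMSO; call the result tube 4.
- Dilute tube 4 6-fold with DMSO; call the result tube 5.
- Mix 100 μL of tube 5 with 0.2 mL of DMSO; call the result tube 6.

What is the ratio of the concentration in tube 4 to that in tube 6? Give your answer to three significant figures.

Step 1: 5 mL + 45 mL = 50 mL total → factor 50/5 = 10
Step 2: 2 mL + 8 mL = 10 mL total → factor 10/2 = 5
Step 3: 5-fold → factor 5
Step 4: 10 μL brought to 0.05 mL → factor 50/10 = 5
Step 5: 6-fold → factor 6
Step 6: 100 μL + 0.2 mL = 300 μL total → factor 300/100 = 3
Dilution factor to tube 4 = 1250; to tube 6 = 22500
[tube 4]/[tube 6] = (factor to tube 6)/(factor to tube 4) = 22500/1250 = 18.0

18.0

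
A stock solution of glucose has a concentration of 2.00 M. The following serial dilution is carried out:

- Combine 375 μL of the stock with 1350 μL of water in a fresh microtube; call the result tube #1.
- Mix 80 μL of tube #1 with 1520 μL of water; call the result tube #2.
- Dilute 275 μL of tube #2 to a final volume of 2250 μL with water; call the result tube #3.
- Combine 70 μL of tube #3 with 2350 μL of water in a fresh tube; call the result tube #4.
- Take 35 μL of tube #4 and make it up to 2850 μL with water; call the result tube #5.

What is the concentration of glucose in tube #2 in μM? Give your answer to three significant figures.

Step 1: 375 μL + 1350 μL = 1725 μL total → factor 1725/375 = 4.6
Step 2: 80 μL + 1520 μL = 1600 μL total → factor 1600/80 = 20
Dilution factor through tube #2 = 4.6 × 20 = 92
[tube #2] = 2.00 M / 92 = 0.02174 M = 2.17 × 10^4 μM

2.17 × 10^4 μM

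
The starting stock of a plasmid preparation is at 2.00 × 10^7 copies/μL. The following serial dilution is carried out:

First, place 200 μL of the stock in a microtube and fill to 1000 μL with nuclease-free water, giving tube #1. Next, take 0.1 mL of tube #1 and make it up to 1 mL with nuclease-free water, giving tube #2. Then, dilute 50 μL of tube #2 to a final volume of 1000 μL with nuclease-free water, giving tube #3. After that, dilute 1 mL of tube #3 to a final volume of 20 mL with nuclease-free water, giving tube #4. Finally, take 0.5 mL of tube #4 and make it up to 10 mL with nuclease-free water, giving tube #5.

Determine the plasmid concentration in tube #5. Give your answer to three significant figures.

Step 1: 200 μL brought to 1000 μL → factor 1000/200 = 5
Step 2: 0.1 mL brought to 1 mL → factor 1/0.1 = 10
Step 3: 50 μL brought to 1000 μL → factor 1000/50 = 20
Step 4: 1 mL brought to 20 mL → factor 20/1 = 20
Step 5: 0.5 mL brought to 10 mL → factor 10/0.5 = 20
Overall dilution factor = 5 × 10 × 20 × 20 × 20 = 4 × 10^5
Final = 2.00 × 10^7 copies/μL / 4 × 10^5 = 50.0 copies/μL

50.0 copies/μL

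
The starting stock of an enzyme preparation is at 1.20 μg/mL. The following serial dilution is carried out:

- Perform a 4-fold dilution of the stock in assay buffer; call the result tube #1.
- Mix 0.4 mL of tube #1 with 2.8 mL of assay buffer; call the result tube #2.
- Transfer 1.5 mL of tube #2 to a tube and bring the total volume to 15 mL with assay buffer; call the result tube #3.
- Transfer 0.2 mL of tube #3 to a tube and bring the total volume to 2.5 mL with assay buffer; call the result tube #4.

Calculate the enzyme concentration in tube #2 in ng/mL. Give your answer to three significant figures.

Step 1: 4-fold → factor 4
Step 2: 0.4 mL + 2.8 mL = 3.2 mL total → factor 3.2/0.4 = 8
Dilution factor through tube #2 = 4 × 8 = 32
[tube #2] = 1.20 μg/mL / 32 = 0.03750 μg/mL = 37.5 ng/mL

37.5 ng/mL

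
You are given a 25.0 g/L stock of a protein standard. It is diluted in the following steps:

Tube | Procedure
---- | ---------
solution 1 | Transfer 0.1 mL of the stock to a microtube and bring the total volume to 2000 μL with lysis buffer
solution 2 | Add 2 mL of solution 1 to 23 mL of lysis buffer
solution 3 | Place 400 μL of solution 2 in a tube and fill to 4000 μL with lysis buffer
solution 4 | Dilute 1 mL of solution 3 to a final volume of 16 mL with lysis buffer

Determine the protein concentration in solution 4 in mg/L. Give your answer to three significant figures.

0.625 mg/L

Step 1: 0.1 mL brought to 2000 μL → factor 2/0.1 = 20
Step 2: 2 mL + 23 mL = 25 mL total → factor 25/2 = 12.5
Step 3: 400 μL brought to 4000 μL → factor 4000/400 = 10
Step 4: 1 mL brought to 16 mL → factor 16/1 = 16
Overall dilution factor = 20 × 12.5 × 10 × 16 = 40000
Final = 25.0 g/L / 40000 = 0.0006250 g/L = 0.625 mg/L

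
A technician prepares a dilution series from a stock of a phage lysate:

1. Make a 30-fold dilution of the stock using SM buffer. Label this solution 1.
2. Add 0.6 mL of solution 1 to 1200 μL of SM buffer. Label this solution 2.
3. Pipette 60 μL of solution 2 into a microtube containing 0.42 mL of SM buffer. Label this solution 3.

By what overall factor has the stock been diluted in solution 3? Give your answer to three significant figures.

Step 1: 30-fold → factor 30
Step 2: 0.6 mL + 1200 μL = 1.8 mL total → factor 1.8/0.6 = 3
Step 3: 60 μL + 0.42 mL = 480 μL total → factor 480/60 = 8
Overall dilution factor = 30 × 3 × 8 = 720

720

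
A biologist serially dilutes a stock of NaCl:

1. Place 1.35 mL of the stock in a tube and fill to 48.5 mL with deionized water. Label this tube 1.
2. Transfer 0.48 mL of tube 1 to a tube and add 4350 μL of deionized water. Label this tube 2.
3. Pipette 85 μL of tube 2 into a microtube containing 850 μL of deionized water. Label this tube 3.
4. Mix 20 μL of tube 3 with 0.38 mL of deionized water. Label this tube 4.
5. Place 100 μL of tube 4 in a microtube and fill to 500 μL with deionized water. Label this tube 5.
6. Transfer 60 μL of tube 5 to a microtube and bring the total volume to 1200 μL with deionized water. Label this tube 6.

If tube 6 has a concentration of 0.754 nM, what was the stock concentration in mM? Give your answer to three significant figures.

Step 1: 1.35 mL brought to 48.5 mL → factor 48.5/1.35 = 35.926
Step 2: 0.48 mL + 4350 μL = 4.83 mL total → factor 4.83/0.48 = 10.062
Step 3: 85 μL + 850 μL = 935 μL total → factor 935/85 = 11
Step 4: 20 μL + 0.38 mL = 400 μL total → factor 400/20 = 20
Step 5: 100 μL brought to 500 μL → factor 500/100 = 5
Step 6: 60 μL brought to 1200 μL → factor 1200/60 = 20
Overall dilution factor = 35.926 × 10.062 × 11 × 20 × 5 × 20 = 7.9531 × 10^6
Stock = 0.754 nM × 7.9531 × 10^6 = 5.997 × 10^6 nM = 6.00 mM

6.00 mM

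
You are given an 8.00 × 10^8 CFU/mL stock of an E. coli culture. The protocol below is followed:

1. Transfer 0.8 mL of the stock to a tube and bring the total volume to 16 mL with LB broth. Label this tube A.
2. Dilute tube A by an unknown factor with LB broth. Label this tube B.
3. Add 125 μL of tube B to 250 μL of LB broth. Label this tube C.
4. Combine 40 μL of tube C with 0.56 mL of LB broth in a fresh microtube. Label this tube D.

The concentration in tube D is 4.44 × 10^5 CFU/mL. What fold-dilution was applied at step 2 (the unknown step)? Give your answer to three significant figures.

2.00-fold

Step 1: 0.8 mL brought to 16 mL → factor 16/0.8 = 20
Step 2: unknown factor x
Step 3: 125 μL + 250 μL = 375 μL total → factor 375/125 = 3
Step 4: 40 μL + 0.56 mL = 600 μL total → factor 600/40 = 15
Product of known-step factors = 900
Overall factor = 8.00 × 10^8 CFU/mL / (4.44 × 10^5 CFU/mL) = 1801.8
x = 1801.8 / 900 = 2.00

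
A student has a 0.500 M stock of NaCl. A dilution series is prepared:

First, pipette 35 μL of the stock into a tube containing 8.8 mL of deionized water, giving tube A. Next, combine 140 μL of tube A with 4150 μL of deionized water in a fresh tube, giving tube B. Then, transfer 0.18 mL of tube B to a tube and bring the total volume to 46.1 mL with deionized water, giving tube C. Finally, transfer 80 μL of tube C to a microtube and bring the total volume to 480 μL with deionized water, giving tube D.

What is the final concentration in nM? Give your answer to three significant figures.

42.1 nM

Step 1: 35 μL + 8.8 mL = 8835 μL total → factor 8835/35 = 252.43
Step 2: 140 μL + 4150 μL = 4290 μL total → factor 4290/140 = 30.643
Step 3: 0.18 mL brought to 46.1 mL → factor 46.1/0.18 = 256.11
Step 4: 80 μL brought to 480 μL → factor 480/80 = 6
Overall dilution factor = 252.43 × 30.643 × 256.11 × 6 = 1.1886 × 10^7
Final = 0.500 M / 1.1886 × 10^7 = 4.207 × 10^-8 M = 42.1 nM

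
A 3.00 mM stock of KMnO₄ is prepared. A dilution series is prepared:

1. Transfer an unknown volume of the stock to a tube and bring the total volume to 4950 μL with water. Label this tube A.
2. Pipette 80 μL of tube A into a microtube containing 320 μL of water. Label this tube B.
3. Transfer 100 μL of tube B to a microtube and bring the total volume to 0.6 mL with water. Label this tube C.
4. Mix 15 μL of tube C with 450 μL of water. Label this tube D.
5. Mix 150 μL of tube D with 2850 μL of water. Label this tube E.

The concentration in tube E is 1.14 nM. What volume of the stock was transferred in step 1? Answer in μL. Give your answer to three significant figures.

Step 1: v brought to 4950 μL → factor = 4950 μL/v
Step 2: 80 μL + 320 μL = 400 μL total → factor 400/80 = 5
Step 3: 100 μL brought to 0.6 mL → factor 600/100 = 6
Step 4: 15 μL + 450 μL = 465 μL total → factor 465/15 = 31
Step 5: 150 μL + 2850 μL = 3000 μL total → factor 3000/150 = 20
Product of known-step factors = 18600
Overall factor = 3.00 mM / (1.14 nM) = 2.6316 × 10^6
Step-1 factor = 2.6316 × 10^6 / 18600 = 141.48
v = 4950 μL / 141.48 = 35.0 μL

35.0 μL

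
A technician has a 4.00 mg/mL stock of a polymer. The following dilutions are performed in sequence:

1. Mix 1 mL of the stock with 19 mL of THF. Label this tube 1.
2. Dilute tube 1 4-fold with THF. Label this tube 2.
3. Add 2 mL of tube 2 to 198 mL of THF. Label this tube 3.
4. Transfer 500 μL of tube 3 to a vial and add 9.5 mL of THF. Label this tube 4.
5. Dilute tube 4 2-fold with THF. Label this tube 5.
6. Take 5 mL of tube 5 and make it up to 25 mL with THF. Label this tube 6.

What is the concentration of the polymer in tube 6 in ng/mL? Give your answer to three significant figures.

2.50 ng/mL

Step 1: 1 mL + 19 mL = 20 mL total → factor 20/1 = 20
Step 2: 4-fold → factor 4
Step 3: 2 mL + 198 mL = 200 mL total → factor 200/2 = 100
Step 4: 500 μL + 9.5 mL = 10000 μL total → factor 10000/500 = 20
Step 5: 2-fold → factor 2
Step 6: 5 mL brought to 25 mL → factor 25/5 = 5
Overall dilution factor = 20 × 4 × 100 × 20 × 2 × 5 = 1.6 × 10^6
Final = 4.00 mg/mL / 1.6 × 10^6 = 2.500 × 10^-6 mg/mL = 2.50 ng/mL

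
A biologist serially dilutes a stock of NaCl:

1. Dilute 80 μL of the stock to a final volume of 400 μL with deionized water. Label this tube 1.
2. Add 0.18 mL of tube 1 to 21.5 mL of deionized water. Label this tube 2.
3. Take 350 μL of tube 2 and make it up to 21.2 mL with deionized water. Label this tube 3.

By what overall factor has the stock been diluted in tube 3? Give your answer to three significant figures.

3.65 × 10^4

Step 1: 80 μL brought to 400 μL → factor 400/80 = 5
Step 2: 0.18 mL + 21.5 mL = 21.68 mL total → factor 21.68/0.18 = 120.44
Step 3: 350 μL brought to 21.2 mL → factor 21200/350 = 60.571
Overall dilution factor = 5 × 120.44 × 60.571 = 36477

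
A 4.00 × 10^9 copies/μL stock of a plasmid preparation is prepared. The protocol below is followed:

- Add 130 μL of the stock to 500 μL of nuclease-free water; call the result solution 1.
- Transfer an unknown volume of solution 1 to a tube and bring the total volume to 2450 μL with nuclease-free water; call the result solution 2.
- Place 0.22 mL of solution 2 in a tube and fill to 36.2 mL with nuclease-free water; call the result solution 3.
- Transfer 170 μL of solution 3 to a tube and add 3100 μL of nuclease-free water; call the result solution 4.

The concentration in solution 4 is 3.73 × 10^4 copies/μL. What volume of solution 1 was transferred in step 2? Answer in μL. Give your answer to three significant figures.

350 μL

Step 1: 130 μL + 500 μL = 630 μL total → factor 630/130 = 4.8462
Step 2: v brought to 2450 μL → factor = 2450 μL/v
Step 3: 0.22 mL brought to 36.2 mL → factor 36.2/0.22 = 164.55
Step 4: 170 μL + 3100 μL = 3270 μL total → factor 3270/170 = 19.235
Product of known-step factors = 15338
Overall factor = 4.00 × 10^9 copies/μL / (3.73 × 10^4 copies/μL) = 1.0724 × 10^5
Step-2 factor = 1.0724 × 10^5 / 15338 = 6.9915
v = 2450 μL / 6.9915 = 350 μL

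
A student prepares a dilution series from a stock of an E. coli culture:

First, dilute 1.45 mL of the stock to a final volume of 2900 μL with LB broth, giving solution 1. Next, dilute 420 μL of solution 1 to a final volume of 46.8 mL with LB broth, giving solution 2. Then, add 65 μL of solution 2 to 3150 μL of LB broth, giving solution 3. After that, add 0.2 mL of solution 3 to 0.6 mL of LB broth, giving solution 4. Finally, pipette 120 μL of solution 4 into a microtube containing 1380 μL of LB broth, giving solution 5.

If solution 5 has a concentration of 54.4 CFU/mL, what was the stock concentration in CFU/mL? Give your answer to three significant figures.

3.00 × 10^7 CFU/mL

Step 1: 1.45 mL brought to 2900 μL → factor 2.9/1.45 = 2
Step 2: 420 μL brought to 46.8 mL → factor 46800/420 = 111.43
Step 3: 65 μL + 3150 μL = 3215 μL total → factor 3215/65 = 49.462
Step 4: 0.2 mL + 0.6 mL = 0.8 mL total → factor 0.8/0.2 = 4
Step 5: 120 μL + 1380 μL = 1500 μL total → factor 1500/120 = 12.5
Overall dilution factor = 2 × 111.43 × 49.462 × 4 × 12.5 = 5.5114 × 10^5
Stock = 54.4 CFU/mL × 5.5114 × 10^5 = 3.00 × 10^7 CFU/mL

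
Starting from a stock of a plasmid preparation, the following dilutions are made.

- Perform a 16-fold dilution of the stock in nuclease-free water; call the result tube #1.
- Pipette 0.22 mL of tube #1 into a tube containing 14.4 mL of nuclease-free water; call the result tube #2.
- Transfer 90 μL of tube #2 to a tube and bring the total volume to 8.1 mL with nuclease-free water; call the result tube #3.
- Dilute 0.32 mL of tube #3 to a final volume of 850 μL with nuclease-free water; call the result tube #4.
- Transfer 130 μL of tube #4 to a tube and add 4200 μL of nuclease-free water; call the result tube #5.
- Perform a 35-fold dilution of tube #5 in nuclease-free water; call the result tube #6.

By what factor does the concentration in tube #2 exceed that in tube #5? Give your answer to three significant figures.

Step 1: 16-fold → factor 16
Step 2: 0.22 mL + 14.4 mL = 14.62 mL total → factor 14.62/0.22 = 66.455
Step 3: 90 μL brought to 8.1 mL → factor 8100/90 = 90
Step 4: 0.32 mL brought to 850 μL → factor 0.85/0.32 = 2.6562
Step 5: 130 μL + 4200 μL = 4330 μL total → factor 4330/130 = 33.308
Dilution factor to tube #2 = 1063.3; to tube #5 = 8.4664 × 10^6
[tube #2]/[tube #5] = (factor to tube #5)/(factor to tube #2) = 8.4664 × 10^6/1063.3 = 7.96 × 10^3

7.96 × 10^3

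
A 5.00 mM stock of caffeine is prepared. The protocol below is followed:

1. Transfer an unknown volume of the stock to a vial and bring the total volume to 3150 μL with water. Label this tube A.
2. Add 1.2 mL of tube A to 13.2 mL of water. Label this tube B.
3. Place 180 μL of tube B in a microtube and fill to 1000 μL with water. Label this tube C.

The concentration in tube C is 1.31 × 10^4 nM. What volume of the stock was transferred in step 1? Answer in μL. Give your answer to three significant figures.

550 μL

Step 1: v brought to 3150 μL → factor = 3150 μL/v
Step 2: 1.2 mL + 13.2 mL = 14.4 mL total → factor 14.4/1.2 = 12
Step 3: 180 μL brought to 1000 μL → factor 1000/180 = 5.5556
Product of known-step factors = 66.667
Overall factor = 5.00 mM / (1.31 × 10^4 nM) = 381.68
Step-1 factor = 381.68 / 66.667 = 5.7252
v = 3150 μL / 5.7252 = 550 μL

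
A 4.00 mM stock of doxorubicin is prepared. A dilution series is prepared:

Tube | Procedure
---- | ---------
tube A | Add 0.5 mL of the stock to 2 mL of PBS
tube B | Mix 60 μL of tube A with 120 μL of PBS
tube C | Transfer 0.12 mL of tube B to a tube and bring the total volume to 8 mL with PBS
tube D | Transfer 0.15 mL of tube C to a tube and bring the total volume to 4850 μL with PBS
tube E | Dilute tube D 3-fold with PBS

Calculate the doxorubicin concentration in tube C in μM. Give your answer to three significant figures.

4.00 μM

Step 1: 0.5 mL + 2 mL = 2.5 mL total → factor 2.5/0.5 = 5
Step 2: 60 μL + 120 μL = 180 μL total → factor 180/60 = 3
Step 3: 0.12 mL brought to 8 mL → factor 8/0.12 = 66.667
Dilution factor through tube C = 5 × 3 × 66.667 = 1000
[tube C] = 4.00 mM / 1000 = 0.004000 mM = 4.00 μM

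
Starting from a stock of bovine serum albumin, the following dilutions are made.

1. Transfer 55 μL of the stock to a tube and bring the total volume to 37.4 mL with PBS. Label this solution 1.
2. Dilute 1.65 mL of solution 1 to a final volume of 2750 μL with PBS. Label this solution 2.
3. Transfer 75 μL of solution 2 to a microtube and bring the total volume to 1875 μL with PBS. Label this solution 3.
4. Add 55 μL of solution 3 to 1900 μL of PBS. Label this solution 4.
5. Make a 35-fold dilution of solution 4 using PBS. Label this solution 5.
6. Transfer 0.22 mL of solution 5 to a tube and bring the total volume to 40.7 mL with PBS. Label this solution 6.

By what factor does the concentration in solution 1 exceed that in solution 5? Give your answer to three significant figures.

5.18 × 10^4

Step 1: 55 μL brought to 37.4 mL → factor 37400/55 = 680
Step 2: 1.65 mL brought to 2750 μL → factor 2.75/1.65 = 1.6667
Step 3: 75 μL brought to 1875 μL → factor 1875/75 = 25
Step 4: 55 μL + 1900 μL = 1955 μL total → factor 1955/55 = 35.545
Step 5: 35-fold → factor 35
Dilution factor to solution 1 = 680; to solution 5 = 3.5249 × 10^7
[solution 1]/[solution 5] = (factor to solution 5)/(factor to solution 1) = 3.5249 × 10^7/680 = 5.18 × 10^4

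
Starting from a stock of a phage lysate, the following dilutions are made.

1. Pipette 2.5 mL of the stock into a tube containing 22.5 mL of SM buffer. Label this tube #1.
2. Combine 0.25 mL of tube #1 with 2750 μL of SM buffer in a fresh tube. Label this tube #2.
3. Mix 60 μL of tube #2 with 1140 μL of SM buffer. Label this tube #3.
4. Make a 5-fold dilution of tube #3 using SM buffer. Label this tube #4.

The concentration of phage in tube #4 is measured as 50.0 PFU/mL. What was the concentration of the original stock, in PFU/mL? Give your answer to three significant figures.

6.00 × 10^5 PFU/mL

Step 1: 2.5 mL + 22.5 mL = 25 mL total → factor 25/2.5 = 10
Step 2: 0.25 mL + 2750 μL = 3 mL total → factor 3/0.25 = 12
Step 3: 60 μL + 1140 μL = 1200 μL total → factor 1200/60 = 20
Step 4: 5-fold → factor 5
Overall dilution factor = 10 × 12 × 20 × 5 = 12000
Stock = 50.0 PFU/mL × 12000 = 6.00 × 10^5 PFU/mL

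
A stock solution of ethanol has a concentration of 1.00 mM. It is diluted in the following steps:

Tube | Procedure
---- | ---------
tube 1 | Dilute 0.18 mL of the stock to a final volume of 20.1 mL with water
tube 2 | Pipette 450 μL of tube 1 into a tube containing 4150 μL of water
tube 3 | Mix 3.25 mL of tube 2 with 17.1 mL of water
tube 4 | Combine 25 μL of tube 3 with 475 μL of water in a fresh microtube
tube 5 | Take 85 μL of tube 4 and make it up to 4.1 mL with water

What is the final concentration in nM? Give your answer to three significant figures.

Step 1: 0.18 mL brought to 20.1 mL → factor 20.1/0.18 = 111.67
Step 2: 450 μL + 4150 μL = 4600 μL total → factor 4600/450 = 10.222
Step 3: 3.25 mL + 17.1 mL = 20.35 mL total → factor 20.35/3.25 = 6.2615
Step 4: 25 μL + 475 μL = 500 μL total → factor 500/25 = 20
Step 5: 85 μL brought to 4.1 mL → factor 4100/85 = 48.235
Overall dilution factor = 111.67 × 10.222 × 6.2615 × 20 × 48.235 = 6.8952 × 10^6
Final = 1.00 mM / 6.8952 × 10^6 = 1.450 × 10^-7 mM = 0.145 nM

0.145 nM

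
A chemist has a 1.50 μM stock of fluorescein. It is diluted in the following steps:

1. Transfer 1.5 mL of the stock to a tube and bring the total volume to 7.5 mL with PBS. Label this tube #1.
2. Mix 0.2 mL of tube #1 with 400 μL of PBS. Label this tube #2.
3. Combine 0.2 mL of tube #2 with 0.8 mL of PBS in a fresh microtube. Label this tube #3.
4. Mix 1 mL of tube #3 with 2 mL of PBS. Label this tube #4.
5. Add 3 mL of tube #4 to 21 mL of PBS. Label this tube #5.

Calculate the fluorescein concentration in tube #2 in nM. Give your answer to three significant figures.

Step 1: 1.5 mL brought to 7.5 mL → factor 7.5/1.5 = 5
Step 2: 0.2 mL + 400 μL = 0.6 mL total → factor 0.6/0.2 = 3
Dilution factor through tube #2 = 5 × 3 = 15
[tube #2] = 1.50 μM / 15 = 0.1000 μM = 100 nM

100 nM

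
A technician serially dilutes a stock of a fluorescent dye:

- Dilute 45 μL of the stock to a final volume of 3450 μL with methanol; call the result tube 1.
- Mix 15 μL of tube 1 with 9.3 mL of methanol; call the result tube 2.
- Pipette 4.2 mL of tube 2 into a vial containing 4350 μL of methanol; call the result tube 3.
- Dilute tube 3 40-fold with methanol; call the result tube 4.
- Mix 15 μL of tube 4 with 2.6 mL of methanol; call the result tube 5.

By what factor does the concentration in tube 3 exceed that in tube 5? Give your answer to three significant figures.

Step 1: 45 μL brought to 3450 μL → factor 3450/45 = 76.667
Step 2: 15 μL + 9.3 mL = 9315 μL total → factor 9315/15 = 621
Step 3: 4.2 mL + 4350 μL = 8.55 mL total → factor 8.55/4.2 = 2.0357
Step 4: 40-fold → factor 40
Step 5: 15 μL + 2.6 mL = 2615 μL total → factor 2615/15 = 174.33
Dilution factor to tube 3 = 96920; to tube 5 = 6.7586 × 10^8
[tube 3]/[tube 5] = (factor to tube 5)/(factor to tube 3) = 6.7586 × 10^8/96920 = 6.97 × 10^3

6.97 × 10^3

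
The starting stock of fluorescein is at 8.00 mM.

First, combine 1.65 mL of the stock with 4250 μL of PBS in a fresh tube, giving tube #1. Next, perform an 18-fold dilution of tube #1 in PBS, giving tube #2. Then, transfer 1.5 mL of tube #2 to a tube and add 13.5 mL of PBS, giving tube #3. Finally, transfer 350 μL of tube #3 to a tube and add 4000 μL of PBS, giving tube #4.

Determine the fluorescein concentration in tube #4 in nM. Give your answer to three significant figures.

Step 1: 1.65 mL + 4250 μL = 5.9 mL total → factor 5.9/1.65 = 3.5758
Step 2: 18-fold → factor 18
Step 3: 1.5 mL + 13.5 mL = 15 mL total → factor 15/1.5 = 10
Step 4: 350 μL + 4000 μL = 4350 μL total → factor 4350/350 = 12.429
Overall dilution factor = 3.5758 × 18 × 10 × 12.429 = 7999.5
Final = 8.00 mM / 7999.5 = 0.001000 mM = 1.00 × 10^3 nM

1.00 × 10^3 nM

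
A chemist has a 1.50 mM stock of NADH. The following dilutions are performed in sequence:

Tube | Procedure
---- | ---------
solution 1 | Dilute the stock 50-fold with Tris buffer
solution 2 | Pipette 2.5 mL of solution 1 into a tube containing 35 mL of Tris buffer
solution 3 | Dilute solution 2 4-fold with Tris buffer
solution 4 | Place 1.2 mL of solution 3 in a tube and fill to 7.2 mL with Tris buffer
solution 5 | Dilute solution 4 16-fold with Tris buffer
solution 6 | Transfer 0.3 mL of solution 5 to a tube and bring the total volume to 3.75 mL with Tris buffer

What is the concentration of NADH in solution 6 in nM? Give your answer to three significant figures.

Step 1: 50-fold → factor 50
Step 2: 2.5 mL + 35 mL = 37.5 mL total → factor 37.5/2.5 = 15
Step 3: 4-fold → factor 4
Step 4: 1.2 mL brought to 7.2 mL → factor 7.2/1.2 = 6
Step 5: 16-fold → factor 16
Step 6: 0.3 mL brought to 3.75 mL → factor 3.75/0.3 = 12.5
Overall dilution factor = 50 × 15 × 4 × 6 × 16 × 12.5 = 3.6 × 10^6
Final = 1.50 mM / 3.6 × 10^6 = 4.167 × 10^-7 mM = 0.417 nM

0.417 nM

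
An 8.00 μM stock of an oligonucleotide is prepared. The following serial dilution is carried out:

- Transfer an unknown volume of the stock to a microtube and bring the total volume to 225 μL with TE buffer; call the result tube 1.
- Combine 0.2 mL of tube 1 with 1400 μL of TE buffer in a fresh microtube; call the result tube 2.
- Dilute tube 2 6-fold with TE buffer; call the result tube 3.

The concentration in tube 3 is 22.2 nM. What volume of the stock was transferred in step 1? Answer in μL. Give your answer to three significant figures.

30.0 μL

Step 1: v brought to 225 μL → factor = 225 μL/v
Step 2: 0.2 mL + 1400 μL = 1.6 mL total → factor 1.6/0.2 = 8
Step 3: 6-fold → factor 6
Product of known-step factors = 48
Overall factor = 8.00 μM / (22.2 nM) = 360.36
Step-1 factor = 360.36 / 48 = 7.5075
v = 225 μL / 7.5075 = 30.0 μL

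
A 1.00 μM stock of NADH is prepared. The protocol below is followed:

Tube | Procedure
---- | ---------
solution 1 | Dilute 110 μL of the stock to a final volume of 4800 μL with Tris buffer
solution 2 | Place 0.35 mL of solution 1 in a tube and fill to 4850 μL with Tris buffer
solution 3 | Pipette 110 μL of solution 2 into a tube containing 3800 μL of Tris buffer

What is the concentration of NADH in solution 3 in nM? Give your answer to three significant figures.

0.0465 nM

Step 1: 110 μL brought to 4800 μL → factor 4800/110 = 43.636
Step 2: 0.35 mL brought to 4850 μL → factor 4.85/0.35 = 13.857
Step 3: 110 μL + 3800 μL = 3910 μL total → factor 3910/110 = 35.545
Overall dilution factor = 43.636 × 13.857 × 35.545 = 21493
Final = 1.00 μM / 21493 = 4.653 × 10^-5 μM = 0.0465 nM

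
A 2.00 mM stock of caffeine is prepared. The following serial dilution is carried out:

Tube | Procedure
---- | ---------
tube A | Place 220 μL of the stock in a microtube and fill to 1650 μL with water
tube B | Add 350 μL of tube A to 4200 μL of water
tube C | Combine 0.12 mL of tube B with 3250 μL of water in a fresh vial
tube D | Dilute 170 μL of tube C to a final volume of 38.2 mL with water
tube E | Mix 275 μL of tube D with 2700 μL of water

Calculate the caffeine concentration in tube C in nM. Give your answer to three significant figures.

730 nM

Step 1: 220 μL brought to 1650 μL → factor 1650/220 = 7.5
Step 2: 350 μL + 4200 μL = 4550 μL total → factor 4550/350 = 13
Step 3: 0.12 mL + 3250 μL = 3.37 mL total → factor 3.37/0.12 = 28.083
Dilution factor through tube C = 7.5 × 13 × 28.083 = 2738.1
[tube C] = 2.00 mM / 2738.1 = 0.0007304 mM = 730 nM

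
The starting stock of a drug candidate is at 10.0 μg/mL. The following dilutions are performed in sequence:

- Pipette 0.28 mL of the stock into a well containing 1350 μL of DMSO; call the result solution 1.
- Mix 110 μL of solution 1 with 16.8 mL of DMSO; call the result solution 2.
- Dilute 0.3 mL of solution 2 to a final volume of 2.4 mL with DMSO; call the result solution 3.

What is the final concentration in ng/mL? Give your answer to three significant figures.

Step 1: 0.28 mL + 1350 μL = 1.63 mL total → factor 1.63/0.28 = 5.8214
Step 2: 110 μL + 16.8 mL = 16910 μL total → factor 16910/110 = 153.73
Step 3: 0.3 mL brought to 2.4 mL → factor 2.4/0.3 = 8
Overall dilution factor = 5.8214 × 153.73 × 8 = 7159.3
Final = 10.0 μg/mL / 7159.3 = 0.001397 μg/mL = 1.40 ng/mL

1.40 ng/mL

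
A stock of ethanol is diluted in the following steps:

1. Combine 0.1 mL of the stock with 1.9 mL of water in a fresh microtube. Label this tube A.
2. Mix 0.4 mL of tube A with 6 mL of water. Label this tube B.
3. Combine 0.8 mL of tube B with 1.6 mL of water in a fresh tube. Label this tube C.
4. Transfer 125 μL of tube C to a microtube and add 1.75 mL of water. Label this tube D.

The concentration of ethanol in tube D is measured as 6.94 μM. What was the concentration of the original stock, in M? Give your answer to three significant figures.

Step 1: 0.1 mL + 1.9 mL = 2 mL total → factor 2/0.1 = 20
Step 2: 0.4 mL + 6 mL = 6.4 mL total → factor 6.4/0.4 = 16
Step 3: 0.8 mL + 1.6 mL = 2.4 mL total → factor 2.4/0.8 = 3
Step 4: 125 μL + 1.75 mL = 1875 μL total → factor 1875/125 = 15
Overall dilution factor = 20 × 16 × 3 × 15 = 14400
Stock = 6.94 μM × 14400 = 9.994 × 10^4 μM = 0.0999 M

0.0999 M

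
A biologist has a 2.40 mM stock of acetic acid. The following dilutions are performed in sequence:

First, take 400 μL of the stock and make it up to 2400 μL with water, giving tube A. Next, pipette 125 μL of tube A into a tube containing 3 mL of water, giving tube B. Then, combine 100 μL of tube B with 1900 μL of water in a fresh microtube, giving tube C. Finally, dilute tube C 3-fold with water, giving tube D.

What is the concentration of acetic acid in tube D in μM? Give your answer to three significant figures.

Step 1: 400 μL brought to 2400 μL → factor 2400/400 = 6
Step 2: 125 μL + 3 mL = 3125 μL total → factor 3125/125 = 25
Step 3: 100 μL + 1900 μL = 2000 μL total → factor 2000/100 = 20
Step 4: 3-fold → factor 3
Overall dilution factor = 6 × 25 × 20 × 3 = 9000
Final = 2.40 mM / 9000 = 0.0002667 mM = 0.267 μM

0.267 μM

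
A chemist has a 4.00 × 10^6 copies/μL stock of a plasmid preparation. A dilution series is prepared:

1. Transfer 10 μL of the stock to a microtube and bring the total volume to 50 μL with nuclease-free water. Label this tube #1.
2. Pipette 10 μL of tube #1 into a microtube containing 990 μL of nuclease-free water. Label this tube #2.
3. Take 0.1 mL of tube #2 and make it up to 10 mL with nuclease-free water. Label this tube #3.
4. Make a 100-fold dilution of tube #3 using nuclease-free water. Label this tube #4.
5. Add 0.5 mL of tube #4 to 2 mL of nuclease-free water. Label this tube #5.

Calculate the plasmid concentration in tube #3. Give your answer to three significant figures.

80.0 copies/μL

Step 1: 10 μL brought to 50 μL → factor 50/10 = 5
Step 2: 10 μL + 990 μL = 1000 μL total → factor 1000/10 = 100
Step 3: 0.1 mL brought to 10 mL → factor 10/0.1 = 100
Dilution factor through tube #3 = 5 × 100 × 100 = 50000
[tube #3] = 4.00 × 10^6 copies/μL / 50000 = 80.0 copies/μL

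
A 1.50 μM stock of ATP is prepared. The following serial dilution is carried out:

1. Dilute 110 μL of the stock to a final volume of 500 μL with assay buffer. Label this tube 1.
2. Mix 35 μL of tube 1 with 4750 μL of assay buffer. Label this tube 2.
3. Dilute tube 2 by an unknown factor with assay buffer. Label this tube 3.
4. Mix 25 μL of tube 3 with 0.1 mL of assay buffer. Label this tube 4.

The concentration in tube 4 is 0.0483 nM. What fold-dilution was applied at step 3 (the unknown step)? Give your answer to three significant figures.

Step 1: 110 μL brought to 500 μL → factor 500/110 = 4.5455
Step 2: 35 μL + 4750 μL = 4785 μL total → factor 4785/35 = 136.71
Step 3: unknown factor x
Step 4: 25 μL + 0.1 mL = 125 μL total → factor 125/25 = 5
Product of known-step factors = 3107.1
Overall factor = 1.50 μM / (0.0483 nM) = 31056
x = 31056 / 3107.1 = 10.0

10.0-fold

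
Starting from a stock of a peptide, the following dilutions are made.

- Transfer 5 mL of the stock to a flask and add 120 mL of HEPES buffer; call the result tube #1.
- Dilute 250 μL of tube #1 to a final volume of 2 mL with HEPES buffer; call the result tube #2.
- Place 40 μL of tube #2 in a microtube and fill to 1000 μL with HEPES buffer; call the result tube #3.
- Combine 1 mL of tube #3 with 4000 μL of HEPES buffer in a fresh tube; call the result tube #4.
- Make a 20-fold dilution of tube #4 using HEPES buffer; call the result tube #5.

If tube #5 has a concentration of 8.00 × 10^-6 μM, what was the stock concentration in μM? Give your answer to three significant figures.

Step 1: 5 mL + 120 mL = 125 mL total → factor 125/5 = 25
Step 2: 250 μL brought to 2 mL → factor 2000/250 = 8
Step 3: 40 μL brought to 1000 μL → factor 1000/40 = 25
Step 4: 1 mL + 4000 μL = 5 mL total → factor 5/1 = 5
Step 5: 20-fold → factor 20
Overall dilution factor = 25 × 8 × 25 × 5 × 20 = 5 × 10^5
Stock = 8.00 × 10^-6 μM × 5 × 10^5 = 4.00 μM

4.00 μM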